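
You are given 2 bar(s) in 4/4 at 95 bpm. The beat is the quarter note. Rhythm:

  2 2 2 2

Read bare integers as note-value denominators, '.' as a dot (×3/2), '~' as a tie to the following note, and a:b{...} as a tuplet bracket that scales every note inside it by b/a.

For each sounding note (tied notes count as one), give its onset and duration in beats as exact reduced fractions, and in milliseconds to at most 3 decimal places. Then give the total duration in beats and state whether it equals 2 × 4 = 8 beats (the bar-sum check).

1) 0.0ms=0b +1263.158ms=2b
2) 1263.158ms=2b +1263.158ms=2b
3) 2526.316ms=4b +1263.158ms=2b
4) 3789.474ms=6b +1263.158ms=2b
Σ=8b of 8 (95bpm 4/4) — PASS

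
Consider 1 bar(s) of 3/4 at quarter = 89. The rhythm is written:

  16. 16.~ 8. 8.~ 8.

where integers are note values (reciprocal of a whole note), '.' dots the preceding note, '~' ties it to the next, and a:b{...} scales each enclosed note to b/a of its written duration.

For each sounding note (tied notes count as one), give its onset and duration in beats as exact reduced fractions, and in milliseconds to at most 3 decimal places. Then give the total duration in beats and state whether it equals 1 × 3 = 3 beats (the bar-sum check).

1) 0.0ms=0b +252.809ms=3/8b
2) 252.809ms=3/8b +758.427ms=9/8b
3) 1011.236ms=3/2b +1011.236ms=3/2b
Σ=3b of 3 (89bpm 3/4) — PASS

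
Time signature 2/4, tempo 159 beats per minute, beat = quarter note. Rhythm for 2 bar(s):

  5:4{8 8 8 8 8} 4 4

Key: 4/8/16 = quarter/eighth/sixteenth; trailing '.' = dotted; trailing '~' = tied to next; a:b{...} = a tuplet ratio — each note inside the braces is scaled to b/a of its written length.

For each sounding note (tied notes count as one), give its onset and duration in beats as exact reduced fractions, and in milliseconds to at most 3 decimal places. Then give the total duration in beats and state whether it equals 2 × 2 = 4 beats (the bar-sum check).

1) 0.0ms=0b +150.943ms=2/5b
2) 150.943ms=2/5b +150.943ms=2/5b
3) 301.887ms=4/5b +150.943ms=2/5b
4) 452.83ms=6/5b +150.943ms=2/5b
5) 603.774ms=8/5b +150.943ms=2/5b
6) 754.717ms=2b +377.358ms=1b
7) 1132.075ms=3b +377.358ms=1b
Σ=4b of 4 (159bpm 2/4) — PASS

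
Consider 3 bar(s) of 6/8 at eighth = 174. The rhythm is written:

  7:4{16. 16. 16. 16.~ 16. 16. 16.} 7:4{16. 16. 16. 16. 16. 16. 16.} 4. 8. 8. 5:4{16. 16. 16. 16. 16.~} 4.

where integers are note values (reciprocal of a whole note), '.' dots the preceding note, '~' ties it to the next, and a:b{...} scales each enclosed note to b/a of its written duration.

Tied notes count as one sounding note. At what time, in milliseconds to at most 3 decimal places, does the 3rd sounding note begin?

1. 0.0ms @ 0 + 147.783ms (3/7)
2. 147.783ms @ 3/7 + 147.783ms (3/7)
3. 295.567ms @ 6/7 + 147.783ms (3/7)
4. 443.35ms @ 9/7 + 295.567ms (6/7)
5. 738.916ms @ 15/7 + 147.783ms (3/7)
6. 886.7ms @ 18/7 + 147.783ms (3/7)
7. 1034.483ms @ 3 + 147.783ms (3/7)
8. 1182.266ms @ 24/7 + 147.783ms (3/7)
9. 1330.049ms @ 27/7 + 147.783ms (3/7)
10. 1477.833ms @ 30/7 + 147.783ms (3/7)
11. 1625.616ms @ 33/7 + 147.783ms (3/7)
12. 1773.399ms @ 36/7 + 147.783ms (3/7)
13. 1921.182ms @ 39/7 + 147.783ms (3/7)
14. 2068.966ms @ 6 + 1034.483ms (3)
15. 3103.448ms @ 9 + 517.241ms (3/2)
16. 3620.69ms @ 21/2 + 517.241ms (3/2)
17. 4137.931ms @ 12 + 206.897ms (3/5)
18. 4344.828ms @ 63/5 + 206.897ms (3/5)
19. 4551.724ms @ 66/5 + 206.897ms (3/5)
20. 4758.621ms @ 69/5 + 206.897ms (3/5)
21. 4965.517ms @ 72/5 + 1241.379ms (18/5)

note 3 onset = 6/7b = 295.567ms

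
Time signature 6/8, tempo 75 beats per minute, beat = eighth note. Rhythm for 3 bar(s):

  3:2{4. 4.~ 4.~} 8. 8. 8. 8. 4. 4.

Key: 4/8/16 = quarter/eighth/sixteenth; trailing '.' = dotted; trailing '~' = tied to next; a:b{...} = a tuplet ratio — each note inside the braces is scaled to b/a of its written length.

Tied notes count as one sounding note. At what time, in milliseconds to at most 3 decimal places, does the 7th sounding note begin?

note 7 onset = 15b = 12000.0ms

1. 0.0ms @ 0 + 1600.0ms (2)
2. 1600.0ms @ 2 + 4400.0ms (11/2)
3. 6000.0ms @ 15/2 + 1200.0ms (3/2)
4. 7200.0ms @ 9 + 1200.0ms (3/2)
5. 8400.0ms @ 21/2 + 1200.0ms (3/2)
6. 9600.0ms @ 12 + 2400.0ms (3)
7. 12000.0ms @ 15 + 2400.0ms (3)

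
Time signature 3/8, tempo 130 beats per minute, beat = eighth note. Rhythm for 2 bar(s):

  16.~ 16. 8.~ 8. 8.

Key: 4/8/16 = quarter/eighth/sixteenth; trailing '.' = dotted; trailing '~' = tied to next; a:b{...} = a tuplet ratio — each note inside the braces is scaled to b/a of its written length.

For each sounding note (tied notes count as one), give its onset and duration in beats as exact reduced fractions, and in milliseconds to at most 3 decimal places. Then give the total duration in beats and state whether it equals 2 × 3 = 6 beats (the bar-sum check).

1) 0.0ms=0b +692.308ms=3/2b
2) 692.308ms=3/2b +1384.615ms=3b
3) 2076.923ms=9/2b +692.308ms=3/2b
Σ=6b of 6 (130bpm 3/8) — PASS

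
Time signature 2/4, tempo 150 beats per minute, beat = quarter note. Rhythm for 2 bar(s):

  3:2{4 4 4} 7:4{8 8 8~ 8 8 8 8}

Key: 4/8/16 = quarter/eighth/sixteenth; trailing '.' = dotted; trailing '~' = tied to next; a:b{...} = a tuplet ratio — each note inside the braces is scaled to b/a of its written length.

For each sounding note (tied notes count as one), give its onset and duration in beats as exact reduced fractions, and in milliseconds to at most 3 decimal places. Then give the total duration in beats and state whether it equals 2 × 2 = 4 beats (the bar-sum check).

1) 0.0ms=0b +266.667ms=2/3b
2) 266.667ms=2/3b +266.667ms=2/3b
3) 533.333ms=4/3b +266.667ms=2/3b
4) 800.0ms=2b +114.286ms=2/7b
5) 914.286ms=16/7b +114.286ms=2/7b
6) 1028.571ms=18/7b +228.571ms=4/7b
7) 1257.143ms=22/7b +114.286ms=2/7b
8) 1371.429ms=24/7b +114.286ms=2/7b
9) 1485.714ms=26/7b +114.286ms=2/7b
Σ=4b of 4 (150bpm 2/4) — PASS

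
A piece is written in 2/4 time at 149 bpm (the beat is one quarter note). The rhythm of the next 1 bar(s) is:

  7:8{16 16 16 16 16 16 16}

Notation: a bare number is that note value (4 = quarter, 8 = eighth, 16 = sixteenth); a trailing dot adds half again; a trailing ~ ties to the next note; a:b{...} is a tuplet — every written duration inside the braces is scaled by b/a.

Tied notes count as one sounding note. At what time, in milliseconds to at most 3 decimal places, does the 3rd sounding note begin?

1. 0.0ms @ 0 + 115.053ms (2/7)
2. 115.053ms @ 2/7 + 115.053ms (2/7)
3. 230.105ms @ 4/7 + 115.053ms (2/7)
4. 345.158ms @ 6/7 + 115.053ms (2/7)
5. 460.211ms @ 8/7 + 115.053ms (2/7)
6. 575.264ms @ 10/7 + 115.053ms (2/7)
7. 690.316ms @ 12/7 + 115.053ms (2/7)

note 3 onset = 4/7b = 230.105ms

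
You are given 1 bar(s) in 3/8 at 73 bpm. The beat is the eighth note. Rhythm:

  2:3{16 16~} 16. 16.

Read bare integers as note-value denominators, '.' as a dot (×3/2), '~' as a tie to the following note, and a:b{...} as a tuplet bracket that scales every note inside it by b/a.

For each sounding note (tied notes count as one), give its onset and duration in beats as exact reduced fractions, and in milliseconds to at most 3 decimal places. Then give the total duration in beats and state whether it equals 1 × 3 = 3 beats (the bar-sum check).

1) 0.0ms=0b +616.438ms=3/4b
2) 616.438ms=3/4b +1232.877ms=3/2b
3) 1849.315ms=9/4b +616.438ms=3/4b
Σ=3b of 3 (73bpm 3/8) — PASS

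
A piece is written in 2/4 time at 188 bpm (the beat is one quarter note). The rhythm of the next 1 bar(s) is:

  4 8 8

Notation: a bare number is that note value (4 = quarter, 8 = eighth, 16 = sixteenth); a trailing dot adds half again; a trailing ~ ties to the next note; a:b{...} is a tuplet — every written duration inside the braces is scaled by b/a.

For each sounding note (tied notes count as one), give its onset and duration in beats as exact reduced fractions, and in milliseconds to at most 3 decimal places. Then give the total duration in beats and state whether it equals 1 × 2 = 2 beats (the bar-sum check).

1) 0.0ms=0b +319.149ms=1b
2) 319.149ms=1b +159.574ms=1/2b
3) 478.723ms=3/2b +159.574ms=1/2b
Σ=2b of 2 (188bpm 2/4) — PASS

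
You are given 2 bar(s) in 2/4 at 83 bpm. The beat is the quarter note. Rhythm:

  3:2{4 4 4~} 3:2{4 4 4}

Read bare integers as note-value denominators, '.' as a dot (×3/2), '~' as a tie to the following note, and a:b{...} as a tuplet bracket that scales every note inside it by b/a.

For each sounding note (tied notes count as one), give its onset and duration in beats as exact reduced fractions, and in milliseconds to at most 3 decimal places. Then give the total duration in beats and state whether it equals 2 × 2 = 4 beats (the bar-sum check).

1) 0.0ms=0b +481.928ms=2/3b
2) 481.928ms=2/3b +481.928ms=2/3b
3) 963.855ms=4/3b +963.855ms=4/3b
4) 1927.711ms=8/3b +481.928ms=2/3b
5) 2409.639ms=10/3b +481.928ms=2/3b
Σ=4b of 4 (83bpm 2/4) — PASS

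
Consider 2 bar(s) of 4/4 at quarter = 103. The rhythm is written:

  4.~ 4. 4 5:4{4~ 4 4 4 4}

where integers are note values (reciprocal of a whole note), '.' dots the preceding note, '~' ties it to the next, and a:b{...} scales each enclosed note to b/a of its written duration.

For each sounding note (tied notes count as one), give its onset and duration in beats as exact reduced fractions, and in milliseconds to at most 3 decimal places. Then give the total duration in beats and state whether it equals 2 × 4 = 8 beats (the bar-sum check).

1) 0.0ms=0b +1747.573ms=3b
2) 1747.573ms=3b +582.524ms=1b
3) 2330.097ms=4b +932.039ms=8/5b
4) 3262.136ms=28/5b +466.019ms=4/5b
5) 3728.155ms=32/5b +466.019ms=4/5b
6) 4194.175ms=36/5b +466.019ms=4/5b
Σ=8b of 8 (103bpm 4/4) — PASS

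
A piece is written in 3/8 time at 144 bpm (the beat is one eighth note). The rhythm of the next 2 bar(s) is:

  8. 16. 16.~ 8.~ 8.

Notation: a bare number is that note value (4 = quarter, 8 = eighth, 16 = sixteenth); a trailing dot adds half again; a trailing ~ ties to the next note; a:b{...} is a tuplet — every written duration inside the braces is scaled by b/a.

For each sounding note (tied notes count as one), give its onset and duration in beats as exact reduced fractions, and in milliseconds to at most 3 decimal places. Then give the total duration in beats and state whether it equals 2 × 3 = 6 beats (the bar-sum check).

1) 0.0ms=0b +625.0ms=3/2b
2) 625.0ms=3/2b +312.5ms=3/4b
3) 937.5ms=9/4b +1562.5ms=15/4b
Σ=6b of 6 (144bpm 3/8) — PASS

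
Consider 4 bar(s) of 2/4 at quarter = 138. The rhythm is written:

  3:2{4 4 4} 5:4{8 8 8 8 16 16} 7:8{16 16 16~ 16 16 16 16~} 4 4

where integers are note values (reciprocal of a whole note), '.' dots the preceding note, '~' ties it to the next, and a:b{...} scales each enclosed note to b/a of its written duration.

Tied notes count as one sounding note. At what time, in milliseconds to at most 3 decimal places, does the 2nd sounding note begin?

note 2 onset = 2/3b = 289.855ms

1. 0.0ms @ 0 + 289.855ms (2/3)
2. 289.855ms @ 2/3 + 289.855ms (2/3)
3. 579.71ms @ 4/3 + 289.855ms (2/3)
4. 869.565ms @ 2 + 173.913ms (2/5)
5. 1043.478ms @ 12/5 + 173.913ms (2/5)
6. 1217.391ms @ 14/5 + 173.913ms (2/5)
7. 1391.304ms @ 16/5 + 173.913ms (2/5)
8. 1565.217ms @ 18/5 + 86.957ms (1/5)
9. 1652.174ms @ 19/5 + 86.957ms (1/5)
10. 1739.13ms @ 4 + 124.224ms (2/7)
11. 1863.354ms @ 30/7 + 124.224ms (2/7)
12. 1987.578ms @ 32/7 + 248.447ms (4/7)
13. 2236.025ms @ 36/7 + 124.224ms (2/7)
14. 2360.248ms @ 38/7 + 124.224ms (2/7)
15. 2484.472ms @ 40/7 + 559.006ms (9/7)
16. 3043.478ms @ 7 + 434.783ms (1)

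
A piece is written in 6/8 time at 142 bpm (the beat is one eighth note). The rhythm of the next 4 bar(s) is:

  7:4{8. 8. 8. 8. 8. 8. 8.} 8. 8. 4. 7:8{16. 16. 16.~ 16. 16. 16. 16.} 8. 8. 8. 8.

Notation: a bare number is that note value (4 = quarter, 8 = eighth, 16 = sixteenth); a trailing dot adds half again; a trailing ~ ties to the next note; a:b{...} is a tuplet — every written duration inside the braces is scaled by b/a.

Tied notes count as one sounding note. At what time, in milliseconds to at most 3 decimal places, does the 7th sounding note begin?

note 7 onset = 36/7b = 2173.038ms

1. 0.0ms @ 0 + 362.173ms (6/7)
2. 362.173ms @ 6/7 + 362.173ms (6/7)
3. 724.346ms @ 12/7 + 362.173ms (6/7)
4. 1086.519ms @ 18/7 + 362.173ms (6/7)
5. 1448.692ms @ 24/7 + 362.173ms (6/7)
6. 1810.865ms @ 30/7 + 362.173ms (6/7)
7. 2173.038ms @ 36/7 + 362.173ms (6/7)
8. 2535.211ms @ 6 + 633.803ms (3/2)
9. 3169.014ms @ 15/2 + 633.803ms (3/2)
10. 3802.817ms @ 9 + 1267.606ms (3)
11. 5070.423ms @ 12 + 362.173ms (6/7)
12. 5432.596ms @ 90/7 + 362.173ms (6/7)
13. 5794.769ms @ 96/7 + 724.346ms (12/7)
14. 6519.115ms @ 108/7 + 362.173ms (6/7)
15. 6881.288ms @ 114/7 + 362.173ms (6/7)
16. 7243.461ms @ 120/7 + 362.173ms (6/7)
17. 7605.634ms @ 18 + 633.803ms (3/2)
18. 8239.437ms @ 39/2 + 633.803ms (3/2)
19. 8873.239ms @ 21 + 633.803ms (3/2)
20. 9507.042ms @ 45/2 + 633.803ms (3/2)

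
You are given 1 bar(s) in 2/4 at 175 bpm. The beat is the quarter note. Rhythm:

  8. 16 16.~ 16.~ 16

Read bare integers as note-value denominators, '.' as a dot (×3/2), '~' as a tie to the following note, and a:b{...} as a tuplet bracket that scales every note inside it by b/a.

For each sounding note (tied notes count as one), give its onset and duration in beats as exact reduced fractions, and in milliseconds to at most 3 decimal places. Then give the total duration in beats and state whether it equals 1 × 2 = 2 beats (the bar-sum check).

1) 0.0ms=0b +257.143ms=3/4b
2) 257.143ms=3/4b +85.714ms=1/4b
3) 342.857ms=1b +342.857ms=1b
Σ=2b of 2 (175bpm 2/4) — PASS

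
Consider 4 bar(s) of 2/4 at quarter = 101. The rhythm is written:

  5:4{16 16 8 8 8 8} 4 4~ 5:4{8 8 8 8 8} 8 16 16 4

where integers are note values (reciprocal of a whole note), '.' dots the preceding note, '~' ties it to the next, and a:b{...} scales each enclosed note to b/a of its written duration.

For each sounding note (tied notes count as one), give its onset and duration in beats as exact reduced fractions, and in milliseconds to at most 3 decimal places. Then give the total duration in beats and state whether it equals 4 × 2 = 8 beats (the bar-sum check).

1) 0.0ms=0b +118.812ms=1/5b
2) 118.812ms=1/5b +118.812ms=1/5b
3) 237.624ms=2/5b +237.624ms=2/5b
4) 475.248ms=4/5b +237.624ms=2/5b
5) 712.871ms=6/5b +237.624ms=2/5b
6) 950.495ms=8/5b +237.624ms=2/5b
7) 1188.119ms=2b +594.059ms=1b
8) 1782.178ms=3b +831.683ms=7/5b
9) 2613.861ms=22/5b +237.624ms=2/5b
10) 2851.485ms=24/5b +237.624ms=2/5b
11) 3089.109ms=26/5b +237.624ms=2/5b
12) 3326.733ms=28/5b +237.624ms=2/5b
13) 3564.356ms=6b +297.03ms=1/2b
14) 3861.386ms=13/2b +148.515ms=1/4b
15) 4009.901ms=27/4b +148.515ms=1/4b
16) 4158.416ms=7b +594.059ms=1b
Σ=8b of 8 (101bpm 2/4) — PASS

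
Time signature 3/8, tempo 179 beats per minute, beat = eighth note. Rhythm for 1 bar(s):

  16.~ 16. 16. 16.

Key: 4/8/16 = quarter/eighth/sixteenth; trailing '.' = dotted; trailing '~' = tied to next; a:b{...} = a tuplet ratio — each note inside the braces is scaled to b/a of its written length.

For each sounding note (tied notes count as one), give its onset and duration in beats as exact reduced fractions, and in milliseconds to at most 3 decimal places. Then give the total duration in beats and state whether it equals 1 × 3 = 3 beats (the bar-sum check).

1) 0.0ms=0b +502.793ms=3/2b
2) 502.793ms=3/2b +251.397ms=3/4b
3) 754.19ms=9/4b +251.397ms=3/4b
Σ=3b of 3 (179bpm 3/8) — PASS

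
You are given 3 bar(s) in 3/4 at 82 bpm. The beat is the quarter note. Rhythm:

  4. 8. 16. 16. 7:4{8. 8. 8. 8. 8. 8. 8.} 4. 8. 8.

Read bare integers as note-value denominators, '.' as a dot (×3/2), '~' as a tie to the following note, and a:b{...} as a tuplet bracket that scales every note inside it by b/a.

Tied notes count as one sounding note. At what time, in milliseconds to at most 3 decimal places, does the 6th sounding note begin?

1. 0.0ms @ 0 + 1097.561ms (3/2)
2. 1097.561ms @ 3/2 + 548.78ms (3/4)
3. 1646.341ms @ 9/4 + 274.39ms (3/8)
4. 1920.732ms @ 21/8 + 274.39ms (3/8)
5. 2195.122ms @ 3 + 313.589ms (3/7)
6. 2508.711ms @ 24/7 + 313.589ms (3/7)
7. 2822.3ms @ 27/7 + 313.589ms (3/7)
8. 3135.889ms @ 30/7 + 313.589ms (3/7)
9. 3449.477ms @ 33/7 + 313.589ms (3/7)
10. 3763.066ms @ 36/7 + 313.589ms (3/7)
11. 4076.655ms @ 39/7 + 313.589ms (3/7)
12. 4390.244ms @ 6 + 1097.561ms (3/2)
13. 5487.805ms @ 15/2 + 548.78ms (3/4)
14. 6036.585ms @ 33/4 + 548.78ms (3/4)

note 6 onset = 24/7b = 2508.711ms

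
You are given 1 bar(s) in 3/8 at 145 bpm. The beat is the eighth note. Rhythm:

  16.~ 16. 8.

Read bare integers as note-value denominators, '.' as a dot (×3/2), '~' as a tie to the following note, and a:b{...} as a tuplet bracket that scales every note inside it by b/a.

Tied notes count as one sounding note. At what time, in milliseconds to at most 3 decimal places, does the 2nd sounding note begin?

note 2 onset = 3/2b = 620.69ms

1. 0.0ms @ 0 + 620.69ms (3/2)
2. 620.69ms @ 3/2 + 620.69ms (3/2)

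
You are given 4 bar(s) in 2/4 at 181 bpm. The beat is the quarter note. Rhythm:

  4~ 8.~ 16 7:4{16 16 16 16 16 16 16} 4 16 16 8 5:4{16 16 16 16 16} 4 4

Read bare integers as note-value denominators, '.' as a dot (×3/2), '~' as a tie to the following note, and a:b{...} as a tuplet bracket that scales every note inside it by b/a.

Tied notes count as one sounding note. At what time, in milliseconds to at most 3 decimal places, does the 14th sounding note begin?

1. 0.0ms @ 0 + 662.983ms (2)
2. 662.983ms @ 2 + 47.356ms (1/7)
3. 710.339ms @ 15/7 + 47.356ms (1/7)
4. 757.695ms @ 16/7 + 47.356ms (1/7)
5. 805.051ms @ 17/7 + 47.356ms (1/7)
6. 852.407ms @ 18/7 + 47.356ms (1/7)
7. 899.763ms @ 19/7 + 47.356ms (1/7)
8. 947.119ms @ 20/7 + 47.356ms (1/7)
9. 994.475ms @ 3 + 331.492ms (1)
10. 1325.967ms @ 4 + 82.873ms (1/4)
11. 1408.84ms @ 17/4 + 82.873ms (1/4)
12. 1491.713ms @ 9/2 + 165.746ms (1/2)
13. 1657.459ms @ 5 + 66.298ms (1/5)
14. 1723.757ms @ 26/5 + 66.298ms (1/5)
15. 1790.055ms @ 27/5 + 66.298ms (1/5)
16. 1856.354ms @ 28/5 + 66.298ms (1/5)
17. 1922.652ms @ 29/5 + 66.298ms (1/5)
18. 1988.95ms @ 6 + 331.492ms (1)
19. 2320.442ms @ 7 + 331.492ms (1)

note 14 onset = 26/5b = 1723.757ms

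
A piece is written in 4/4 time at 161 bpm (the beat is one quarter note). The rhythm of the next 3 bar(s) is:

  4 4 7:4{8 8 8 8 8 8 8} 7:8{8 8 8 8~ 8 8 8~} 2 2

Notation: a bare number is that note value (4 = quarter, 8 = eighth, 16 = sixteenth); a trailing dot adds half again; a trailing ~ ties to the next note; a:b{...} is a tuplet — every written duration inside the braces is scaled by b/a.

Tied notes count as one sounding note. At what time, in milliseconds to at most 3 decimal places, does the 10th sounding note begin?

1. 0.0ms @ 0 + 372.671ms (1)
2. 372.671ms @ 1 + 372.671ms (1)
3. 745.342ms @ 2 + 106.477ms (2/7)
4. 851.819ms @ 16/7 + 106.477ms (2/7)
5. 958.296ms @ 18/7 + 106.477ms (2/7)
6. 1064.774ms @ 20/7 + 106.477ms (2/7)
7. 1171.251ms @ 22/7 + 106.477ms (2/7)
8. 1277.728ms @ 24/7 + 106.477ms (2/7)
9. 1384.206ms @ 26/7 + 106.477ms (2/7)
10. 1490.683ms @ 4 + 212.955ms (4/7)
11. 1703.638ms @ 32/7 + 212.955ms (4/7)
12. 1916.593ms @ 36/7 + 212.955ms (4/7)
13. 2129.547ms @ 40/7 + 425.909ms (8/7)
14. 2555.457ms @ 48/7 + 212.955ms (4/7)
15. 2768.412ms @ 52/7 + 958.296ms (18/7)
16. 3726.708ms @ 10 + 745.342ms (2)

note 10 onset = 4b = 1490.683ms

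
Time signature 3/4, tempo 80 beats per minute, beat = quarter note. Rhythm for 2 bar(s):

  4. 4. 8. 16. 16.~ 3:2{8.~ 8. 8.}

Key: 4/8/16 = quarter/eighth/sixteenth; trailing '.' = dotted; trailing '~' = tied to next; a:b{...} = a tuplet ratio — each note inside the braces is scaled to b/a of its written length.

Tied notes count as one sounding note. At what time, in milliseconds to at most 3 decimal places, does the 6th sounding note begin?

note 6 onset = 11/2b = 4125.0ms

1. 0.0ms @ 0 + 1125.0ms (3/2)
2. 1125.0ms @ 3/2 + 1125.0ms (3/2)
3. 2250.0ms @ 3 + 562.5ms (3/4)
4. 2812.5ms @ 15/4 + 281.25ms (3/8)
5. 3093.75ms @ 33/8 + 1031.25ms (11/8)
6. 4125.0ms @ 11/2 + 375.0ms (1/2)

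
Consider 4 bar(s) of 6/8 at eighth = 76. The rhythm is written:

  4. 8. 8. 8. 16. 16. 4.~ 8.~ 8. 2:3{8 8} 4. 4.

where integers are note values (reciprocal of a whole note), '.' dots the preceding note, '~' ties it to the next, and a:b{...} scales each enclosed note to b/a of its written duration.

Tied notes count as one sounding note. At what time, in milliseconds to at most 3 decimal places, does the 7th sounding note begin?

1. 0.0ms @ 0 + 2368.421ms (3)
2. 2368.421ms @ 3 + 1184.211ms (3/2)
3. 3552.632ms @ 9/2 + 1184.211ms (3/2)
4. 4736.842ms @ 6 + 1184.211ms (3/2)
5. 5921.053ms @ 15/2 + 592.105ms (3/4)
6. 6513.158ms @ 33/4 + 592.105ms (3/4)
7. 7105.263ms @ 9 + 4736.842ms (6)
8. 11842.105ms @ 15 + 1184.211ms (3/2)
9. 13026.316ms @ 33/2 + 1184.211ms (3/2)
10. 14210.526ms @ 18 + 2368.421ms (3)
11. 16578.947ms @ 21 + 2368.421ms (3)

note 7 onset = 9b = 7105.263ms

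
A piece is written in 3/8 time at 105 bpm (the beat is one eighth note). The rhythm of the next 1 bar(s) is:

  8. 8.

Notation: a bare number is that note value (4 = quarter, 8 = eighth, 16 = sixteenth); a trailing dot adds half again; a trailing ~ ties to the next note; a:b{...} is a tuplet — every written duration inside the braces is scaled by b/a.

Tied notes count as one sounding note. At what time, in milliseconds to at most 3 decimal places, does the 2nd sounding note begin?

1. 0.0ms @ 0 + 857.143ms (3/2)
2. 857.143ms @ 3/2 + 857.143ms (3/2)

note 2 onset = 3/2b = 857.143ms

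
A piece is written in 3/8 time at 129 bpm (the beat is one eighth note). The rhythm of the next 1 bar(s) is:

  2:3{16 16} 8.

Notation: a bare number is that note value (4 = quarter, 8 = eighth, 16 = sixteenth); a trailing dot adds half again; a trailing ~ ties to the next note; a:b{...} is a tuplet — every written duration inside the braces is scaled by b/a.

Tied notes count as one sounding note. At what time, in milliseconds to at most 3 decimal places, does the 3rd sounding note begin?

note 3 onset = 3/2b = 697.674ms

1. 0.0ms @ 0 + 348.837ms (3/4)
2. 348.837ms @ 3/4 + 348.837ms (3/4)
3. 697.674ms @ 3/2 + 697.674ms (3/2)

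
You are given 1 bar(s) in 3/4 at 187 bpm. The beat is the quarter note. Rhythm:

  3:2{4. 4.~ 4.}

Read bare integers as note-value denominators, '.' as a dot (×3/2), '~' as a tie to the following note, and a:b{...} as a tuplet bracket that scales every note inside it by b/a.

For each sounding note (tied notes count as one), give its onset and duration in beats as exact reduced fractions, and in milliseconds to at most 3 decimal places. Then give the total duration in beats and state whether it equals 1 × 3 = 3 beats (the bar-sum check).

1) 0.0ms=0b +320.856ms=1b
2) 320.856ms=1b +641.711ms=2b
Σ=3b of 3 (187bpm 3/4) — PASS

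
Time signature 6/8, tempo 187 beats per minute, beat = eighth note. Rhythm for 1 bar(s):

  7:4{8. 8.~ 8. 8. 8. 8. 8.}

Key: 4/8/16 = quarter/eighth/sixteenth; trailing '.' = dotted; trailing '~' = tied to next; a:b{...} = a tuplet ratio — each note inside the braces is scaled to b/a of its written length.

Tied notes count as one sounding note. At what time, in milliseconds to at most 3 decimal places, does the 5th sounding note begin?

note 5 onset = 30/7b = 1375.095ms

1. 0.0ms @ 0 + 275.019ms (6/7)
2. 275.019ms @ 6/7 + 550.038ms (12/7)
3. 825.057ms @ 18/7 + 275.019ms (6/7)
4. 1100.076ms @ 24/7 + 275.019ms (6/7)
5. 1375.095ms @ 30/7 + 275.019ms (6/7)
6. 1650.115ms @ 36/7 + 275.019ms (6/7)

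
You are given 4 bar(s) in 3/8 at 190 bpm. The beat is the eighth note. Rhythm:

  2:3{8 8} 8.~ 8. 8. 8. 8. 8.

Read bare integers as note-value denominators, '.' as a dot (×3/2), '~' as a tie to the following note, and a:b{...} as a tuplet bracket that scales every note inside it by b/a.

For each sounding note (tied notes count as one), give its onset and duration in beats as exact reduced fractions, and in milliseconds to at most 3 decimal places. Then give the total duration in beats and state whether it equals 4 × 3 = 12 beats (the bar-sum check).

1) 0.0ms=0b +473.684ms=3/2b
2) 473.684ms=3/2b +473.684ms=3/2b
3) 947.368ms=3b +947.368ms=3b
4) 1894.737ms=6b +473.684ms=3/2b
5) 2368.421ms=15/2b +473.684ms=3/2b
6) 2842.105ms=9b +473.684ms=3/2b
7) 3315.789ms=21/2b +473.684ms=3/2b
Σ=12b of 12 (190bpm 3/8) — PASS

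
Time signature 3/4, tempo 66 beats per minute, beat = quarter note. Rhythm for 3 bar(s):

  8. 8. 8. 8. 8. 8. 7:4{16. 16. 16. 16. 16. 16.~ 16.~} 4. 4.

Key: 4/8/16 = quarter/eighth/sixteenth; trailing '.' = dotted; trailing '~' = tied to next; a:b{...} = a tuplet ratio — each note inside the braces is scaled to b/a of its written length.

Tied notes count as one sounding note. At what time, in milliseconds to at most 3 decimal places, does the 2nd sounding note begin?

1. 0.0ms @ 0 + 681.818ms (3/4)
2. 681.818ms @ 3/4 + 681.818ms (3/4)
3. 1363.636ms @ 3/2 + 681.818ms (3/4)
4. 2045.455ms @ 9/4 + 681.818ms (3/4)
5. 2727.273ms @ 3 + 681.818ms (3/4)
6. 3409.091ms @ 15/4 + 681.818ms (3/4)
7. 4090.909ms @ 9/2 + 194.805ms (3/14)
8. 4285.714ms @ 33/7 + 194.805ms (3/14)
9. 4480.519ms @ 69/14 + 194.805ms (3/14)
10. 4675.325ms @ 36/7 + 194.805ms (3/14)
11. 4870.13ms @ 75/14 + 194.805ms (3/14)
12. 5064.935ms @ 39/7 + 1753.247ms (27/14)
13. 6818.182ms @ 15/2 + 1363.636ms (3/2)

note 2 onset = 3/4b = 681.818ms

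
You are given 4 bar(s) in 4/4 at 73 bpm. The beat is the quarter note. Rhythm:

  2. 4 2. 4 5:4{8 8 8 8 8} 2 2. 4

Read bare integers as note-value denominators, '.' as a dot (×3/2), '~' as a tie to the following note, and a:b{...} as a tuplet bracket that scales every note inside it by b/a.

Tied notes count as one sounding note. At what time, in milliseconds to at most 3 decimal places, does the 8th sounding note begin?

note 8 onset = 46/5b = 7561.644ms

1. 0.0ms @ 0 + 2465.753ms (3)
2. 2465.753ms @ 3 + 821.918ms (1)
3. 3287.671ms @ 4 + 2465.753ms (3)
4. 5753.425ms @ 7 + 821.918ms (1)
5. 6575.342ms @ 8 + 328.767ms (2/5)
6. 6904.11ms @ 42/5 + 328.767ms (2/5)
7. 7232.877ms @ 44/5 + 328.767ms (2/5)
8. 7561.644ms @ 46/5 + 328.767ms (2/5)
9. 7890.411ms @ 48/5 + 328.767ms (2/5)
10. 8219.178ms @ 10 + 1643.836ms (2)
11. 9863.014ms @ 12 + 2465.753ms (3)
12. 12328.767ms @ 15 + 821.918ms (1)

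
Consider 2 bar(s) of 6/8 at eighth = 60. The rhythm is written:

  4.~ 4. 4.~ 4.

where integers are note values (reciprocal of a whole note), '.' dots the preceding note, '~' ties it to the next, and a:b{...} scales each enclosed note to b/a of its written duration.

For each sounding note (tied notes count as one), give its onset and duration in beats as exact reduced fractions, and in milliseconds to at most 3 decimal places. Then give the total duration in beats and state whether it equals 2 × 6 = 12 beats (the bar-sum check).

1) 0.0ms=0b +6000.0ms=6b
2) 6000.0ms=6b +6000.0ms=6b
Σ=12b of 12 (60bpm 6/8) — PASS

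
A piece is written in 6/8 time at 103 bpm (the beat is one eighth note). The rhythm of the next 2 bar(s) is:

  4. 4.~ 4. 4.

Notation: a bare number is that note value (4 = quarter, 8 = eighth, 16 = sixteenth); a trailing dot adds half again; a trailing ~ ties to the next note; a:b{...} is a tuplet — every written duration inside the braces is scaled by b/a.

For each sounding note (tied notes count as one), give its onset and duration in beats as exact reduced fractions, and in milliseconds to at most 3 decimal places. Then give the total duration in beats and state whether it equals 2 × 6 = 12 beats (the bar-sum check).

1) 0.0ms=0b +1747.573ms=3b
2) 1747.573ms=3b +3495.146ms=6b
3) 5242.718ms=9b +1747.573ms=3b
Σ=12b of 12 (103bpm 6/8) — PASS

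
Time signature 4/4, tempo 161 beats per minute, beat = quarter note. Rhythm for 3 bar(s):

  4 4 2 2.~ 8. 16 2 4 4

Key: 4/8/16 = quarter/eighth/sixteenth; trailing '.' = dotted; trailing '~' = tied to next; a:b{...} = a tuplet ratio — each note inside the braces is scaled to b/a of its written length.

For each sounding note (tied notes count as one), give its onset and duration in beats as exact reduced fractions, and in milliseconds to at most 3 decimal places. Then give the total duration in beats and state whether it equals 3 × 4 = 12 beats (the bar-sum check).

1) 0.0ms=0b +372.671ms=1b
2) 372.671ms=1b +372.671ms=1b
3) 745.342ms=2b +745.342ms=2b
4) 1490.683ms=4b +1397.516ms=15/4b
5) 2888.199ms=31/4b +93.168ms=1/4b
6) 2981.366ms=8b +745.342ms=2b
7) 3726.708ms=10b +372.671ms=1b
8) 4099.379ms=11b +372.671ms=1b
Σ=12b of 12 (161bpm 4/4) — PASS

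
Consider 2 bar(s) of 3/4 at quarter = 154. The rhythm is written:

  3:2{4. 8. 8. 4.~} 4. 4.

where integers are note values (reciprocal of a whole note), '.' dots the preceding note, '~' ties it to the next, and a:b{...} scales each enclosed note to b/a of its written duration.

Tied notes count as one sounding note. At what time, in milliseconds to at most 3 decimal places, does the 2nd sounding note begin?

1. 0.0ms @ 0 + 389.61ms (1)
2. 389.61ms @ 1 + 194.805ms (1/2)
3. 584.416ms @ 3/2 + 194.805ms (1/2)
4. 779.221ms @ 2 + 974.026ms (5/2)
5. 1753.247ms @ 9/2 + 584.416ms (3/2)

note 2 onset = 1b = 389.61ms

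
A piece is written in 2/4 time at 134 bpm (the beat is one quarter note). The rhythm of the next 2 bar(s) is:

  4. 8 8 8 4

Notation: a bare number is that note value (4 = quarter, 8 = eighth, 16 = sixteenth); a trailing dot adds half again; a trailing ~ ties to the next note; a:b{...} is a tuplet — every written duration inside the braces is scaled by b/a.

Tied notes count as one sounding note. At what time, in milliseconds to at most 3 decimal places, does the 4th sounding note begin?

note 4 onset = 5/2b = 1119.403ms

1. 0.0ms @ 0 + 671.642ms (3/2)
2. 671.642ms @ 3/2 + 223.881ms (1/2)
3. 895.522ms @ 2 + 223.881ms (1/2)
4. 1119.403ms @ 5/2 + 223.881ms (1/2)
5. 1343.284ms @ 3 + 447.761ms (1)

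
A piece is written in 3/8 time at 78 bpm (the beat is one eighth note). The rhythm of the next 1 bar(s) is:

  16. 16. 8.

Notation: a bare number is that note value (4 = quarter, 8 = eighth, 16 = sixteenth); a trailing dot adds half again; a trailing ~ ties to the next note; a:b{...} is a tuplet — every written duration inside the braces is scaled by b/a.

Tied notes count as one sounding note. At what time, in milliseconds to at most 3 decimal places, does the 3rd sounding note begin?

note 3 onset = 3/2b = 1153.846ms

1. 0.0ms @ 0 + 576.923ms (3/4)
2. 576.923ms @ 3/4 + 576.923ms (3/4)
3. 1153.846ms @ 3/2 + 1153.846ms (3/2)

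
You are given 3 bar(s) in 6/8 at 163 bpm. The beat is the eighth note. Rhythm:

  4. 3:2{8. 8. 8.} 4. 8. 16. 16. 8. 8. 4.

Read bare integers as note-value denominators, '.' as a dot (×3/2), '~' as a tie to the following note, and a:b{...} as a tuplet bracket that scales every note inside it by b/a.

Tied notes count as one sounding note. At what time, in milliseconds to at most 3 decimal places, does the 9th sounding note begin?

1. 0.0ms @ 0 + 1104.294ms (3)
2. 1104.294ms @ 3 + 368.098ms (1)
3. 1472.393ms @ 4 + 368.098ms (1)
4. 1840.491ms @ 5 + 368.098ms (1)
5. 2208.589ms @ 6 + 1104.294ms (3)
6. 3312.883ms @ 9 + 552.147ms (3/2)
7. 3865.031ms @ 21/2 + 276.074ms (3/4)
8. 4141.104ms @ 45/4 + 276.074ms (3/4)
9. 4417.178ms @ 12 + 552.147ms (3/2)
10. 4969.325ms @ 27/2 + 552.147ms (3/2)
11. 5521.472ms @ 15 + 1104.294ms (3)

note 9 onset = 12b = 4417.178ms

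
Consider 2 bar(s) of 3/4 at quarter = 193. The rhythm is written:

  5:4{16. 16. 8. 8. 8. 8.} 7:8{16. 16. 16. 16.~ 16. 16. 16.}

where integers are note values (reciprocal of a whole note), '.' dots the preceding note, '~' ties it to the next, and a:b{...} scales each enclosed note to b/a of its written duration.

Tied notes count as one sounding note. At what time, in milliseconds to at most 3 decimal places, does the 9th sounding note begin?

note 9 onset = 27/7b = 1199.112ms

1. 0.0ms @ 0 + 93.264ms (3/10)
2. 93.264ms @ 3/10 + 93.264ms (3/10)
3. 186.528ms @ 3/5 + 186.528ms (3/5)
4. 373.057ms @ 6/5 + 186.528ms (3/5)
5. 559.585ms @ 9/5 + 186.528ms (3/5)
6. 746.114ms @ 12/5 + 186.528ms (3/5)
7. 932.642ms @ 3 + 133.235ms (3/7)
8. 1065.877ms @ 24/7 + 133.235ms (3/7)
9. 1199.112ms @ 27/7 + 133.235ms (3/7)
10. 1332.346ms @ 30/7 + 266.469ms (6/7)
11. 1598.816ms @ 36/7 + 133.235ms (3/7)
12. 1732.05ms @ 39/7 + 133.235ms (3/7)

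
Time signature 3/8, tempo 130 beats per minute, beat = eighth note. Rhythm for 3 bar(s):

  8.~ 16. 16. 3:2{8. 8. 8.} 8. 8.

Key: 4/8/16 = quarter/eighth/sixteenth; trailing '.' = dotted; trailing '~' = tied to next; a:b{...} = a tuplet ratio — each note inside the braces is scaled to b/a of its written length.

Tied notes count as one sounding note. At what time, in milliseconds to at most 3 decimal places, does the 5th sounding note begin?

1. 0.0ms @ 0 + 1038.462ms (9/4)
2. 1038.462ms @ 9/4 + 346.154ms (3/4)
3. 1384.615ms @ 3 + 461.538ms (1)
4. 1846.154ms @ 4 + 461.538ms (1)
5. 2307.692ms @ 5 + 461.538ms (1)
6. 2769.231ms @ 6 + 692.308ms (3/2)
7. 3461.538ms @ 15/2 + 692.308ms (3/2)

note 5 onset = 5b = 2307.692ms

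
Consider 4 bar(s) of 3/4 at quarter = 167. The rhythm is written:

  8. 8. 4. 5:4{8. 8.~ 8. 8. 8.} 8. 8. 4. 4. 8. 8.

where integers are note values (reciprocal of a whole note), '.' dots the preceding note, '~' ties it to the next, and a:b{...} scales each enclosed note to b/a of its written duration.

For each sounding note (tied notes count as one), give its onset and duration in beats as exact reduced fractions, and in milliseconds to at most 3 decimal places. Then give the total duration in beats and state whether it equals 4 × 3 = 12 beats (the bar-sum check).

1) 0.0ms=0b +269.461ms=3/4b
2) 269.461ms=3/4b +269.461ms=3/4b
3) 538.922ms=3/2b +538.922ms=3/2b
4) 1077.844ms=3b +215.569ms=3/5b
5) 1293.413ms=18/5b +431.138ms=6/5b
6) 1724.551ms=24/5b +215.569ms=3/5b
7) 1940.12ms=27/5b +215.569ms=3/5b
8) 2155.689ms=6b +269.461ms=3/4b
9) 2425.15ms=27/4b +269.461ms=3/4b
10) 2694.611ms=15/2b +538.922ms=3/2b
11) 3233.533ms=9b +538.922ms=3/2b
12) 3772.455ms=21/2b +269.461ms=3/4b
13) 4041.916ms=45/4b +269.461ms=3/4b
Σ=12b of 12 (167bpm 3/4) — PASS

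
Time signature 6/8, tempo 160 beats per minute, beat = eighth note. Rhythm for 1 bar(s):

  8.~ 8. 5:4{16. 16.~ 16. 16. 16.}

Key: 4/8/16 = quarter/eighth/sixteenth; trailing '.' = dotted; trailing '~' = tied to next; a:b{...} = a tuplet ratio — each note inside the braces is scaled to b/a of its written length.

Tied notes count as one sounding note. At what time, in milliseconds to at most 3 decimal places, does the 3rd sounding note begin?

1. 0.0ms @ 0 + 1125.0ms (3)
2. 1125.0ms @ 3 + 225.0ms (3/5)
3. 1350.0ms @ 18/5 + 450.0ms (6/5)
4. 1800.0ms @ 24/5 + 225.0ms (3/5)
5. 2025.0ms @ 27/5 + 225.0ms (3/5)

note 3 onset = 18/5b = 1350.0ms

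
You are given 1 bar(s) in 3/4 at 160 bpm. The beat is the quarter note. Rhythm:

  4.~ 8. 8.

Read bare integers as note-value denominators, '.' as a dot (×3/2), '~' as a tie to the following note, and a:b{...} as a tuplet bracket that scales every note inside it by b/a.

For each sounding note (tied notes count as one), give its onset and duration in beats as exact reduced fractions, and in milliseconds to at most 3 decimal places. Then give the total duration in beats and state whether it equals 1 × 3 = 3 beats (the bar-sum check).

1) 0.0ms=0b +843.75ms=9/4b
2) 843.75ms=9/4b +281.25ms=3/4b
Σ=3b of 3 (160bpm 3/4) — PASS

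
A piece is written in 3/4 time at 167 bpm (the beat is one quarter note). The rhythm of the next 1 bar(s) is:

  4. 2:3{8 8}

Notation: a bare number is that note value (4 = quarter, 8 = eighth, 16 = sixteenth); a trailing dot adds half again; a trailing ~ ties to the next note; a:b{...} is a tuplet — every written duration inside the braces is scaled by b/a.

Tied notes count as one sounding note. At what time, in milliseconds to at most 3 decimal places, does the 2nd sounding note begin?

1. 0.0ms @ 0 + 538.922ms (3/2)
2. 538.922ms @ 3/2 + 269.461ms (3/4)
3. 808.383ms @ 9/4 + 269.461ms (3/4)

note 2 onset = 3/2b = 538.922ms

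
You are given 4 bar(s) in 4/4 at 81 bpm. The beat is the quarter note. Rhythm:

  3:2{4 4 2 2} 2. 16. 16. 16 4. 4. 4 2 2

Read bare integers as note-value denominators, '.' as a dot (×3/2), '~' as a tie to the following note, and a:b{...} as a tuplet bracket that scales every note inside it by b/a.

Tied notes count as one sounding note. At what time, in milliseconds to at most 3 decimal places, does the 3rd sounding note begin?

note 3 onset = 4/3b = 987.654ms

1. 0.0ms @ 0 + 493.827ms (2/3)
2. 493.827ms @ 2/3 + 493.827ms (2/3)
3. 987.654ms @ 4/3 + 987.654ms (4/3)
4. 1975.309ms @ 8/3 + 987.654ms (4/3)
5. 2962.963ms @ 4 + 2222.222ms (3)
6. 5185.185ms @ 7 + 277.778ms (3/8)
7. 5462.963ms @ 59/8 + 277.778ms (3/8)
8. 5740.741ms @ 31/4 + 185.185ms (1/4)
9. 5925.926ms @ 8 + 1111.111ms (3/2)
10. 7037.037ms @ 19/2 + 1111.111ms (3/2)
11. 8148.148ms @ 11 + 740.741ms (1)
12. 8888.889ms @ 12 + 1481.481ms (2)
13. 10370.37ms @ 14 + 1481.481ms (2)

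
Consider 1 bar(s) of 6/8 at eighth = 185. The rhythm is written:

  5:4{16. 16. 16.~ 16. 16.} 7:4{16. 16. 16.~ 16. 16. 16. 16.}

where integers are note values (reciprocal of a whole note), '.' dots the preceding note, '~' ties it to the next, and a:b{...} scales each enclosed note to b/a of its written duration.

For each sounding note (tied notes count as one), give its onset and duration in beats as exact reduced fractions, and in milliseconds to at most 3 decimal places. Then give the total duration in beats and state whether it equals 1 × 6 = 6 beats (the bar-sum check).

1) 0.0ms=0b +194.595ms=3/5b
2) 194.595ms=3/5b +194.595ms=3/5b
3) 389.189ms=6/5b +389.189ms=6/5b
4) 778.378ms=12/5b +194.595ms=3/5b
5) 972.973ms=3b +138.996ms=3/7b
6) 1111.969ms=24/7b +138.996ms=3/7b
7) 1250.965ms=27/7b +277.992ms=6/7b
8) 1528.958ms=33/7b +138.996ms=3/7b
9) 1667.954ms=36/7b +138.996ms=3/7b
10) 1806.95ms=39/7b +138.996ms=3/7b
Σ=6b of 6 (185bpm 6/8) — PASS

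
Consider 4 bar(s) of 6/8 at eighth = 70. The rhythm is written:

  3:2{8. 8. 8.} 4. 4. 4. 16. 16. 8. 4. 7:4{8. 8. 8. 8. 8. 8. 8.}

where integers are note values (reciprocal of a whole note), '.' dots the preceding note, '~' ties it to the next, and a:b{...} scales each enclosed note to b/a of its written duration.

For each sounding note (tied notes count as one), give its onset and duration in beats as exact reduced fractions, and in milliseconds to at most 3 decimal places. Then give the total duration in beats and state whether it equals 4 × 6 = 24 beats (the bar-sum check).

1) 0.0ms=0b +857.143ms=1b
2) 857.143ms=1b +857.143ms=1b
3) 1714.286ms=2b +857.143ms=1b
4) 2571.429ms=3b +2571.429ms=3b
5) 5142.857ms=6b +2571.429ms=3b
6) 7714.286ms=9b +2571.429ms=3b
7) 10285.714ms=12b +642.857ms=3/4b
8) 10928.571ms=51/4b +642.857ms=3/4b
9) 11571.429ms=27/2b +1285.714ms=3/2b
10) 12857.143ms=15b +2571.429ms=3b
11) 15428.571ms=18b +734.694ms=6/7b
12) 16163.265ms=132/7b +734.694ms=6/7b
13) 16897.959ms=138/7b +734.694ms=6/7b
14) 17632.653ms=144/7b +734.694ms=6/7b
15) 18367.347ms=150/7b +734.694ms=6/7b
16) 19102.041ms=156/7b +734.694ms=6/7b
17) 19836.735ms=162/7b +734.694ms=6/7b
Σ=24b of 24 (70bpm 6/8) — PASS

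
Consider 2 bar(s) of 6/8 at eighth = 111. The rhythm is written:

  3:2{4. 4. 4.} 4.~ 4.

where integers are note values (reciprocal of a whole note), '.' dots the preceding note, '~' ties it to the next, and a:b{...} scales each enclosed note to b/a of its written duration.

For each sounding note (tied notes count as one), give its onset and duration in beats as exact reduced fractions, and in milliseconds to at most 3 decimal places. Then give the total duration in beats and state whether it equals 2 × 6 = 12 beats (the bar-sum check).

1) 0.0ms=0b +1081.081ms=2b
2) 1081.081ms=2b +1081.081ms=2b
3) 2162.162ms=4b +1081.081ms=2b
4) 3243.243ms=6b +3243.243ms=6b
Σ=12b of 12 (111bpm 6/8) — PASS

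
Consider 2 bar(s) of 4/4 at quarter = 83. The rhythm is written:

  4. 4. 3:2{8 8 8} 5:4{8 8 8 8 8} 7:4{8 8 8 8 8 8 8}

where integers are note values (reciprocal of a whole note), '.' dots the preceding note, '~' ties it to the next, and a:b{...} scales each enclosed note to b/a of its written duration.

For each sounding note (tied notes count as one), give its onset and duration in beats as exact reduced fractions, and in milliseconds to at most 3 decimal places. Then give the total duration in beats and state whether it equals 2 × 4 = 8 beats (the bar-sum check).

1) 0.0ms=0b +1084.337ms=3/2b
2) 1084.337ms=3/2b +1084.337ms=3/2b
3) 2168.675ms=3b +240.964ms=1/3b
4) 2409.639ms=10/3b +240.964ms=1/3b
5) 2650.602ms=11/3b +240.964ms=1/3b
6) 2891.566ms=4b +289.157ms=2/5b
7) 3180.723ms=22/5b +289.157ms=2/5b
8) 3469.88ms=24/5b +289.157ms=2/5b
9) 3759.036ms=26/5b +289.157ms=2/5b
10) 4048.193ms=28/5b +289.157ms=2/5b
11) 4337.349ms=6b +206.54ms=2/7b
12) 4543.89ms=44/7b +206.54ms=2/7b
13) 4750.43ms=46/7b +206.54ms=2/7b
14) 4956.971ms=48/7b +206.54ms=2/7b
15) 5163.511ms=50/7b +206.54ms=2/7b
16) 5370.052ms=52/7b +206.54ms=2/7b
17) 5576.592ms=54/7b +206.54ms=2/7b
Σ=8b of 8 (83bpm 4/4) — PASS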